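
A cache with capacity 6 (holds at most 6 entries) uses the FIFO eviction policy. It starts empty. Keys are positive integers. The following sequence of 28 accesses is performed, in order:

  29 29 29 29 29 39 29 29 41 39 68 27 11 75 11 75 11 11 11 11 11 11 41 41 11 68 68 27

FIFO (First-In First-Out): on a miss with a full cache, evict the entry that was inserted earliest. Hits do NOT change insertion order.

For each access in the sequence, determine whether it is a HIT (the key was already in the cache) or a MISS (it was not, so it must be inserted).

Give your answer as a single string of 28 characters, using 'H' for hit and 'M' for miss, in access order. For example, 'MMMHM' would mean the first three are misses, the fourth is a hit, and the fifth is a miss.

Answer: MHHHHMHHMHMMMMHHHHHHHHHHHHHH

Derivation:
FIFO simulation (capacity=6):
  1. access 29: MISS. Cache (old->new): [29]
  2. access 29: HIT. Cache (old->new): [29]
  3. access 29: HIT. Cache (old->new): [29]
  4. access 29: HIT. Cache (old->new): [29]
  5. access 29: HIT. Cache (old->new): [29]
  6. access 39: MISS. Cache (old->new): [29 39]
  7. access 29: HIT. Cache (old->new): [29 39]
  8. access 29: HIT. Cache (old->new): [29 39]
  9. access 41: MISS. Cache (old->new): [29 39 41]
  10. access 39: HIT. Cache (old->new): [29 39 41]
  11. access 68: MISS. Cache (old->new): [29 39 41 68]
  12. access 27: MISS. Cache (old->new): [29 39 41 68 27]
  13. access 11: MISS. Cache (old->new): [29 39 41 68 27 11]
  14. access 75: MISS, evict 29. Cache (old->new): [39 41 68 27 11 75]
  15. access 11: HIT. Cache (old->new): [39 41 68 27 11 75]
  16. access 75: HIT. Cache (old->new): [39 41 68 27 11 75]
  17. access 11: HIT. Cache (old->new): [39 41 68 27 11 75]
  18. access 11: HIT. Cache (old->new): [39 41 68 27 11 75]
  19. access 11: HIT. Cache (old->new): [39 41 68 27 11 75]
  20. access 11: HIT. Cache (old->new): [39 41 68 27 11 75]
  21. access 11: HIT. Cache (old->new): [39 41 68 27 11 75]
  22. access 11: HIT. Cache (old->new): [39 41 68 27 11 75]
  23. access 41: HIT. Cache (old->new): [39 41 68 27 11 75]
  24. access 41: HIT. Cache (old->new): [39 41 68 27 11 75]
  25. access 11: HIT. Cache (old->new): [39 41 68 27 11 75]
  26. access 68: HIT. Cache (old->new): [39 41 68 27 11 75]
  27. access 68: HIT. Cache (old->new): [39 41 68 27 11 75]
  28. access 27: HIT. Cache (old->new): [39 41 68 27 11 75]
Total: 21 hits, 7 misses, 1 evictions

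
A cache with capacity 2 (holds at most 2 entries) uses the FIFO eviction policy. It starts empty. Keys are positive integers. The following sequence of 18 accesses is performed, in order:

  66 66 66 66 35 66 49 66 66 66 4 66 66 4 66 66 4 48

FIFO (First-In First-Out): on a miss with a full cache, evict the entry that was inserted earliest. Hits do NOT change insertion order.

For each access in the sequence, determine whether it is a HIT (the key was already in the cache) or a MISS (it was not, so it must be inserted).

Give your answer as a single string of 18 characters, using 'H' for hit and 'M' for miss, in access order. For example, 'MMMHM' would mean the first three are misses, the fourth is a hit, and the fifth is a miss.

Answer: MHHHMHMMHHMHHHHHHM

Derivation:
FIFO simulation (capacity=2):
  1. access 66: MISS. Cache (old->new): [66]
  2. access 66: HIT. Cache (old->new): [66]
  3. access 66: HIT. Cache (old->new): [66]
  4. access 66: HIT. Cache (old->new): [66]
  5. access 35: MISS. Cache (old->new): [66 35]
  6. access 66: HIT. Cache (old->new): [66 35]
  7. access 49: MISS, evict 66. Cache (old->new): [35 49]
  8. access 66: MISS, evict 35. Cache (old->new): [49 66]
  9. access 66: HIT. Cache (old->new): [49 66]
  10. access 66: HIT. Cache (old->new): [49 66]
  11. access 4: MISS, evict 49. Cache (old->new): [66 4]
  12. access 66: HIT. Cache (old->new): [66 4]
  13. access 66: HIT. Cache (old->new): [66 4]
  14. access 4: HIT. Cache (old->new): [66 4]
  15. access 66: HIT. Cache (old->new): [66 4]
  16. access 66: HIT. Cache (old->new): [66 4]
  17. access 4: HIT. Cache (old->new): [66 4]
  18. access 48: MISS, evict 66. Cache (old->new): [4 48]
Total: 12 hits, 6 misses, 4 evictions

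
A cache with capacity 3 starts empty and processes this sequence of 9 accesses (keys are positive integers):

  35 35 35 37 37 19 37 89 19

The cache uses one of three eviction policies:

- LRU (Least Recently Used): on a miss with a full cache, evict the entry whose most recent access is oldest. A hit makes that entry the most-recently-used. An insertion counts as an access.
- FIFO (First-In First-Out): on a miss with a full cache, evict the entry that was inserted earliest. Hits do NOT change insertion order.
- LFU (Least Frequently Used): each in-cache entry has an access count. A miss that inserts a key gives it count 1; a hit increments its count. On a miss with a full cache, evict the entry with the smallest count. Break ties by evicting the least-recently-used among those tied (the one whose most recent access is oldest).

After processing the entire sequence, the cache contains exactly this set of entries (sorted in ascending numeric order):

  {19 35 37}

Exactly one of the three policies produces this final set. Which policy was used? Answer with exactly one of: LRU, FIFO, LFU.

Answer: LFU

Derivation:
Simulating under each policy and comparing final sets:
  LRU: final set = {19 37 89} -> differs
  FIFO: final set = {19 37 89} -> differs
  LFU: final set = {19 35 37} -> MATCHES target
Only LFU produces the target set.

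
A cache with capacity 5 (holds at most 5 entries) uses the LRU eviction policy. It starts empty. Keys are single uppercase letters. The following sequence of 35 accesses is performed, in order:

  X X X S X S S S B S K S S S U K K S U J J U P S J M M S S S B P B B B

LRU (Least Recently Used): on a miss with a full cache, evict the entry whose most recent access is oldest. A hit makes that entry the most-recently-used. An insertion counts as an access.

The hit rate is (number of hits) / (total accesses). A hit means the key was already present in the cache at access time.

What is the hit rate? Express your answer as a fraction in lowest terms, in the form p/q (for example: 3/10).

Answer: 26/35

Derivation:
LRU simulation (capacity=5):
  1. access X: MISS. Cache (LRU->MRU): [X]
  2. access X: HIT. Cache (LRU->MRU): [X]
  3. access X: HIT. Cache (LRU->MRU): [X]
  4. access S: MISS. Cache (LRU->MRU): [X S]
  5. access X: HIT. Cache (LRU->MRU): [S X]
  6. access S: HIT. Cache (LRU->MRU): [X S]
  7. access S: HIT. Cache (LRU->MRU): [X S]
  8. access S: HIT. Cache (LRU->MRU): [X S]
  9. access B: MISS. Cache (LRU->MRU): [X S B]
  10. access S: HIT. Cache (LRU->MRU): [X B S]
  11. access K: MISS. Cache (LRU->MRU): [X B S K]
  12. access S: HIT. Cache (LRU->MRU): [X B K S]
  13. access S: HIT. Cache (LRU->MRU): [X B K S]
  14. access S: HIT. Cache (LRU->MRU): [X B K S]
  15. access U: MISS. Cache (LRU->MRU): [X B K S U]
  16. access K: HIT. Cache (LRU->MRU): [X B S U K]
  17. access K: HIT. Cache (LRU->MRU): [X B S U K]
  18. access S: HIT. Cache (LRU->MRU): [X B U K S]
  19. access U: HIT. Cache (LRU->MRU): [X B K S U]
  20. access J: MISS, evict X. Cache (LRU->MRU): [B K S U J]
  21. access J: HIT. Cache (LRU->MRU): [B K S U J]
  22. access U: HIT. Cache (LRU->MRU): [B K S J U]
  23. access P: MISS, evict B. Cache (LRU->MRU): [K S J U P]
  24. access S: HIT. Cache (LRU->MRU): [K J U P S]
  25. access J: HIT. Cache (LRU->MRU): [K U P S J]
  26. access M: MISS, evict K. Cache (LRU->MRU): [U P S J M]
  27. access M: HIT. Cache (LRU->MRU): [U P S J M]
  28. access S: HIT. Cache (LRU->MRU): [U P J M S]
  29. access S: HIT. Cache (LRU->MRU): [U P J M S]
  30. access S: HIT. Cache (LRU->MRU): [U P J M S]
  31. access B: MISS, evict U. Cache (LRU->MRU): [P J M S B]
  32. access P: HIT. Cache (LRU->MRU): [J M S B P]
  33. access B: HIT. Cache (LRU->MRU): [J M S P B]
  34. access B: HIT. Cache (LRU->MRU): [J M S P B]
  35. access B: HIT. Cache (LRU->MRU): [J M S P B]
Total: 26 hits, 9 misses, 4 evictions

Hit rate = 26/35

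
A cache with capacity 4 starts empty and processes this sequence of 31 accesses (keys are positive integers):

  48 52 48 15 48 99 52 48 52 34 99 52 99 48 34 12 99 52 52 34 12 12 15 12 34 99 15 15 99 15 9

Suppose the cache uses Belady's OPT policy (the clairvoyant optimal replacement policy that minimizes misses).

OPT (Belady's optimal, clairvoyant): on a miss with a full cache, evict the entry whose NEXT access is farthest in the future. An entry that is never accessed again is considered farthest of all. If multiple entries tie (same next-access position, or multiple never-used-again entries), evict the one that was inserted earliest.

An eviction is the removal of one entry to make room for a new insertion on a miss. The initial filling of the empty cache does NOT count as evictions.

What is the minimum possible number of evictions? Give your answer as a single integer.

OPT (Belady) simulation (capacity=4):
  1. access 48: MISS. Cache: [48]
  2. access 52: MISS. Cache: [48 52]
  3. access 48: HIT. Next use of 48: step 5. Cache: [48 52]
  4. access 15: MISS. Cache: [48 52 15]
  5. access 48: HIT. Next use of 48: step 8. Cache: [48 52 15]
  6. access 99: MISS. Cache: [48 52 15 99]
  7. access 52: HIT. Next use of 52: step 9. Cache: [48 52 15 99]
  8. access 48: HIT. Next use of 48: step 14. Cache: [48 52 15 99]
  9. access 52: HIT. Next use of 52: step 12. Cache: [48 52 15 99]
  10. access 34: MISS, evict 15 (next use: step 23). Cache: [48 52 99 34]
  11. access 99: HIT. Next use of 99: step 13. Cache: [48 52 99 34]
  12. access 52: HIT. Next use of 52: step 18. Cache: [48 52 99 34]
  13. access 99: HIT. Next use of 99: step 17. Cache: [48 52 99 34]
  14. access 48: HIT. Next use of 48: never. Cache: [48 52 99 34]
  15. access 34: HIT. Next use of 34: step 20. Cache: [48 52 99 34]
  16. access 12: MISS, evict 48 (next use: never). Cache: [52 99 34 12]
  17. access 99: HIT. Next use of 99: step 26. Cache: [52 99 34 12]
  18. access 52: HIT. Next use of 52: step 19. Cache: [52 99 34 12]
  19. access 52: HIT. Next use of 52: never. Cache: [52 99 34 12]
  20. access 34: HIT. Next use of 34: step 25. Cache: [52 99 34 12]
  21. access 12: HIT. Next use of 12: step 22. Cache: [52 99 34 12]
  22. access 12: HIT. Next use of 12: step 24. Cache: [52 99 34 12]
  23. access 15: MISS, evict 52 (next use: never). Cache: [99 34 12 15]
  24. access 12: HIT. Next use of 12: never. Cache: [99 34 12 15]
  25. access 34: HIT. Next use of 34: never. Cache: [99 34 12 15]
  26. access 99: HIT. Next use of 99: step 29. Cache: [99 34 12 15]
  27. access 15: HIT. Next use of 15: step 28. Cache: [99 34 12 15]
  28. access 15: HIT. Next use of 15: step 30. Cache: [99 34 12 15]
  29. access 99: HIT. Next use of 99: never. Cache: [99 34 12 15]
  30. access 15: HIT. Next use of 15: never. Cache: [99 34 12 15]
  31. access 9: MISS, evict 99 (next use: never). Cache: [34 12 15 9]
Total: 23 hits, 8 misses, 4 evictions

Answer: 4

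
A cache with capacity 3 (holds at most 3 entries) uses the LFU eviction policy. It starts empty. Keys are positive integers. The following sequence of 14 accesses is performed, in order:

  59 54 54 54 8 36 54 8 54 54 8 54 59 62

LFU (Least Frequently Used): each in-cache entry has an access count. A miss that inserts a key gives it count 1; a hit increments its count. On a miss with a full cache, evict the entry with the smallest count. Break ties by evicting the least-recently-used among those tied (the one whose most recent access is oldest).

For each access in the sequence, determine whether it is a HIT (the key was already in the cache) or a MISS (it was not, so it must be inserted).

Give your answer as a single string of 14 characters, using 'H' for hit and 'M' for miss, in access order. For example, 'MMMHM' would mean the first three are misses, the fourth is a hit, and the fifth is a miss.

Answer: MMHHMMHHHHHHMM

Derivation:
LFU simulation (capacity=3):
  1. access 59: MISS. Cache: [59(c=1)]
  2. access 54: MISS. Cache: [59(c=1) 54(c=1)]
  3. access 54: HIT, count now 2. Cache: [59(c=1) 54(c=2)]
  4. access 54: HIT, count now 3. Cache: [59(c=1) 54(c=3)]
  5. access 8: MISS. Cache: [59(c=1) 8(c=1) 54(c=3)]
  6. access 36: MISS, evict 59(c=1). Cache: [8(c=1) 36(c=1) 54(c=3)]
  7. access 54: HIT, count now 4. Cache: [8(c=1) 36(c=1) 54(c=4)]
  8. access 8: HIT, count now 2. Cache: [36(c=1) 8(c=2) 54(c=4)]
  9. access 54: HIT, count now 5. Cache: [36(c=1) 8(c=2) 54(c=5)]
  10. access 54: HIT, count now 6. Cache: [36(c=1) 8(c=2) 54(c=6)]
  11. access 8: HIT, count now 3. Cache: [36(c=1) 8(c=3) 54(c=6)]
  12. access 54: HIT, count now 7. Cache: [36(c=1) 8(c=3) 54(c=7)]
  13. access 59: MISS, evict 36(c=1). Cache: [59(c=1) 8(c=3) 54(c=7)]
  14. access 62: MISS, evict 59(c=1). Cache: [62(c=1) 8(c=3) 54(c=7)]
Total: 8 hits, 6 misses, 3 evictions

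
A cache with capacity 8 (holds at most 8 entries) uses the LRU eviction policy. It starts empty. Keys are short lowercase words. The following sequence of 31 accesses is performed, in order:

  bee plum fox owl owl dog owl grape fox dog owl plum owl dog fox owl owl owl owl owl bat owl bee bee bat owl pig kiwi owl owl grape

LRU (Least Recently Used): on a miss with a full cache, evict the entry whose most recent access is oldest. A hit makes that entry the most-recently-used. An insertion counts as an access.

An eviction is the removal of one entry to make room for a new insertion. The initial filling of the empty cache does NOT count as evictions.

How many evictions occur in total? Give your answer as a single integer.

Answer: 2

Derivation:
LRU simulation (capacity=8):
  1. access bee: MISS. Cache (LRU->MRU): [bee]
  2. access plum: MISS. Cache (LRU->MRU): [bee plum]
  3. access fox: MISS. Cache (LRU->MRU): [bee plum fox]
  4. access owl: MISS. Cache (LRU->MRU): [bee plum fox owl]
  5. access owl: HIT. Cache (LRU->MRU): [bee plum fox owl]
  6. access dog: MISS. Cache (LRU->MRU): [bee plum fox owl dog]
  7. access owl: HIT. Cache (LRU->MRU): [bee plum fox dog owl]
  8. access grape: MISS. Cache (LRU->MRU): [bee plum fox dog owl grape]
  9. access fox: HIT. Cache (LRU->MRU): [bee plum dog owl grape fox]
  10. access dog: HIT. Cache (LRU->MRU): [bee plum owl grape fox dog]
  11. access owl: HIT. Cache (LRU->MRU): [bee plum grape fox dog owl]
  12. access plum: HIT. Cache (LRU->MRU): [bee grape fox dog owl plum]
  13. access owl: HIT. Cache (LRU->MRU): [bee grape fox dog plum owl]
  14. access dog: HIT. Cache (LRU->MRU): [bee grape fox plum owl dog]
  15. access fox: HIT. Cache (LRU->MRU): [bee grape plum owl dog fox]
  16. access owl: HIT. Cache (LRU->MRU): [bee grape plum dog fox owl]
  17. access owl: HIT. Cache (LRU->MRU): [bee grape plum dog fox owl]
  18. access owl: HIT. Cache (LRU->MRU): [bee grape plum dog fox owl]
  19. access owl: HIT. Cache (LRU->MRU): [bee grape plum dog fox owl]
  20. access owl: HIT. Cache (LRU->MRU): [bee grape plum dog fox owl]
  21. access bat: MISS. Cache (LRU->MRU): [bee grape plum dog fox owl bat]
  22. access owl: HIT. Cache (LRU->MRU): [bee grape plum dog fox bat owl]
  23. access bee: HIT. Cache (LRU->MRU): [grape plum dog fox bat owl bee]
  24. access bee: HIT. Cache (LRU->MRU): [grape plum dog fox bat owl bee]
  25. access bat: HIT. Cache (LRU->MRU): [grape plum dog fox owl bee bat]
  26. access owl: HIT. Cache (LRU->MRU): [grape plum dog fox bee bat owl]
  27. access pig: MISS. Cache (LRU->MRU): [grape plum dog fox bee bat owl pig]
  28. access kiwi: MISS, evict grape. Cache (LRU->MRU): [plum dog fox bee bat owl pig kiwi]
  29. access owl: HIT. Cache (LRU->MRU): [plum dog fox bee bat pig kiwi owl]
  30. access owl: HIT. Cache (LRU->MRU): [plum dog fox bee bat pig kiwi owl]
  31. access grape: MISS, evict plum. Cache (LRU->MRU): [dog fox bee bat pig kiwi owl grape]
Total: 21 hits, 10 misses, 2 evictions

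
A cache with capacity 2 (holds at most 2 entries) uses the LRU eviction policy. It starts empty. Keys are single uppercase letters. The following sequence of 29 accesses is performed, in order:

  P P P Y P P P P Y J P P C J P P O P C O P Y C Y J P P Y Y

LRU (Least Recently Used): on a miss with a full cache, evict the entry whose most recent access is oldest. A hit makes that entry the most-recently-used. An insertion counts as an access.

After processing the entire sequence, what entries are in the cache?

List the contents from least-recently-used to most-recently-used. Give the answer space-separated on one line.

LRU simulation (capacity=2):
  1. access P: MISS. Cache (LRU->MRU): [P]
  2. access P: HIT. Cache (LRU->MRU): [P]
  3. access P: HIT. Cache (LRU->MRU): [P]
  4. access Y: MISS. Cache (LRU->MRU): [P Y]
  5. access P: HIT. Cache (LRU->MRU): [Y P]
  6. access P: HIT. Cache (LRU->MRU): [Y P]
  7. access P: HIT. Cache (LRU->MRU): [Y P]
  8. access P: HIT. Cache (LRU->MRU): [Y P]
  9. access Y: HIT. Cache (LRU->MRU): [P Y]
  10. access J: MISS, evict P. Cache (LRU->MRU): [Y J]
  11. access P: MISS, evict Y. Cache (LRU->MRU): [J P]
  12. access P: HIT. Cache (LRU->MRU): [J P]
  13. access C: MISS, evict J. Cache (LRU->MRU): [P C]
  14. access J: MISS, evict P. Cache (LRU->MRU): [C J]
  15. access P: MISS, evict C. Cache (LRU->MRU): [J P]
  16. access P: HIT. Cache (LRU->MRU): [J P]
  17. access O: MISS, evict J. Cache (LRU->MRU): [P O]
  18. access P: HIT. Cache (LRU->MRU): [O P]
  19. access C: MISS, evict O. Cache (LRU->MRU): [P C]
  20. access O: MISS, evict P. Cache (LRU->MRU): [C O]
  21. access P: MISS, evict C. Cache (LRU->MRU): [O P]
  22. access Y: MISS, evict O. Cache (LRU->MRU): [P Y]
  23. access C: MISS, evict P. Cache (LRU->MRU): [Y C]
  24. access Y: HIT. Cache (LRU->MRU): [C Y]
  25. access J: MISS, evict C. Cache (LRU->MRU): [Y J]
  26. access P: MISS, evict Y. Cache (LRU->MRU): [J P]
  27. access P: HIT. Cache (LRU->MRU): [J P]
  28. access Y: MISS, evict J. Cache (LRU->MRU): [P Y]
  29. access Y: HIT. Cache (LRU->MRU): [P Y]
Total: 13 hits, 16 misses, 14 evictions

Answer: P Y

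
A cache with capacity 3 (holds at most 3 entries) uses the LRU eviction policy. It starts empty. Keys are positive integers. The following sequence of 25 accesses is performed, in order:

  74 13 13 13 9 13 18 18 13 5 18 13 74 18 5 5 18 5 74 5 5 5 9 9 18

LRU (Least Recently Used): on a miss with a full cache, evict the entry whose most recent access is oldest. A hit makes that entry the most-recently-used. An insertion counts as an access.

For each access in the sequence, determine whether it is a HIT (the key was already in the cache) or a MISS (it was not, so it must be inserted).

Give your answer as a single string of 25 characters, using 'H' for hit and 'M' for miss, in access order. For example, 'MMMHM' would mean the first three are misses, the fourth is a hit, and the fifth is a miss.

Answer: MMHHMHMHHMHHMHMHHHHHHHMHM

Derivation:
LRU simulation (capacity=3):
  1. access 74: MISS. Cache (LRU->MRU): [74]
  2. access 13: MISS. Cache (LRU->MRU): [74 13]
  3. access 13: HIT. Cache (LRU->MRU): [74 13]
  4. access 13: HIT. Cache (LRU->MRU): [74 13]
  5. access 9: MISS. Cache (LRU->MRU): [74 13 9]
  6. access 13: HIT. Cache (LRU->MRU): [74 9 13]
  7. access 18: MISS, evict 74. Cache (LRU->MRU): [9 13 18]
  8. access 18: HIT. Cache (LRU->MRU): [9 13 18]
  9. access 13: HIT. Cache (LRU->MRU): [9 18 13]
  10. access 5: MISS, evict 9. Cache (LRU->MRU): [18 13 5]
  11. access 18: HIT. Cache (LRU->MRU): [13 5 18]
  12. access 13: HIT. Cache (LRU->MRU): [5 18 13]
  13. access 74: MISS, evict 5. Cache (LRU->MRU): [18 13 74]
  14. access 18: HIT. Cache (LRU->MRU): [13 74 18]
  15. access 5: MISS, evict 13. Cache (LRU->MRU): [74 18 5]
  16. access 5: HIT. Cache (LRU->MRU): [74 18 5]
  17. access 18: HIT. Cache (LRU->MRU): [74 5 18]
  18. access 5: HIT. Cache (LRU->MRU): [74 18 5]
  19. access 74: HIT. Cache (LRU->MRU): [18 5 74]
  20. access 5: HIT. Cache (LRU->MRU): [18 74 5]
  21. access 5: HIT. Cache (LRU->MRU): [18 74 5]
  22. access 5: HIT. Cache (LRU->MRU): [18 74 5]
  23. access 9: MISS, evict 18. Cache (LRU->MRU): [74 5 9]
  24. access 9: HIT. Cache (LRU->MRU): [74 5 9]
  25. access 18: MISS, evict 74. Cache (LRU->MRU): [5 9 18]
Total: 16 hits, 9 misses, 6 evictions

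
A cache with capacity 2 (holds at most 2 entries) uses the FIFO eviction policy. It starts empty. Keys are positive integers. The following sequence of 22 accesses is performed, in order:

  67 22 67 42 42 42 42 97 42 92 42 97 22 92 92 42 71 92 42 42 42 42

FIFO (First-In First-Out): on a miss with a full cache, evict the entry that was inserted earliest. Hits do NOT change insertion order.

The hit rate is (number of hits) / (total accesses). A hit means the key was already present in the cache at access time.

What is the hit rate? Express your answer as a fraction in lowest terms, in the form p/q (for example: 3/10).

Answer: 9/22

Derivation:
FIFO simulation (capacity=2):
  1. access 67: MISS. Cache (old->new): [67]
  2. access 22: MISS. Cache (old->new): [67 22]
  3. access 67: HIT. Cache (old->new): [67 22]
  4. access 42: MISS, evict 67. Cache (old->new): [22 42]
  5. access 42: HIT. Cache (old->new): [22 42]
  6. access 42: HIT. Cache (old->new): [22 42]
  7. access 42: HIT. Cache (old->new): [22 42]
  8. access 97: MISS, evict 22. Cache (old->new): [42 97]
  9. access 42: HIT. Cache (old->new): [42 97]
  10. access 92: MISS, evict 42. Cache (old->new): [97 92]
  11. access 42: MISS, evict 97. Cache (old->new): [92 42]
  12. access 97: MISS, evict 92. Cache (old->new): [42 97]
  13. access 22: MISS, evict 42. Cache (old->new): [97 22]
  14. access 92: MISS, evict 97. Cache (old->new): [22 92]
  15. access 92: HIT. Cache (old->new): [22 92]
  16. access 42: MISS, evict 22. Cache (old->new): [92 42]
  17. access 71: MISS, evict 92. Cache (old->new): [42 71]
  18. access 92: MISS, evict 42. Cache (old->new): [71 92]
  19. access 42: MISS, evict 71. Cache (old->new): [92 42]
  20. access 42: HIT. Cache (old->new): [92 42]
  21. access 42: HIT. Cache (old->new): [92 42]
  22. access 42: HIT. Cache (old->new): [92 42]
Total: 9 hits, 13 misses, 11 evictions

Hit rate = 9/22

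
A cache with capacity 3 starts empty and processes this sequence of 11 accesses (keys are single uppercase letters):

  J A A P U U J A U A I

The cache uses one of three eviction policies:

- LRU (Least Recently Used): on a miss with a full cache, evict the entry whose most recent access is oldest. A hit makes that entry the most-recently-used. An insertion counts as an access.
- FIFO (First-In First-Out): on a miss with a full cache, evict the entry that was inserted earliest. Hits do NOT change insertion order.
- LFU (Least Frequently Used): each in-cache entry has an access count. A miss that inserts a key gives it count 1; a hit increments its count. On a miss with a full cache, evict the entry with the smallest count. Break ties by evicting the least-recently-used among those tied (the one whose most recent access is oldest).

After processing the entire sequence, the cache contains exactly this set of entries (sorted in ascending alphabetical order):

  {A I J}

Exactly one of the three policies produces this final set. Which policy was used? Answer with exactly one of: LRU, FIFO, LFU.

Simulating under each policy and comparing final sets:
  LRU: final set = {A I U} -> differs
  FIFO: final set = {A I J} -> MATCHES target
  LFU: final set = {A I U} -> differs
Only FIFO produces the target set.

Answer: FIFO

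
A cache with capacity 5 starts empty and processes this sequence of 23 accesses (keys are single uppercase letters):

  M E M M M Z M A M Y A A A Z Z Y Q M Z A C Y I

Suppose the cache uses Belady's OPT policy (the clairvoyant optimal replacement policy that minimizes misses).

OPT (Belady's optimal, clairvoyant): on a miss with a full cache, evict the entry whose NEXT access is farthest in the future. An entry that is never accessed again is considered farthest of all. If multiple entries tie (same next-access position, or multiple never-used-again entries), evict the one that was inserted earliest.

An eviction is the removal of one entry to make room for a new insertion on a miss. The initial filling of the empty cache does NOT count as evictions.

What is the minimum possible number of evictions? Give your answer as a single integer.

Answer: 3

Derivation:
OPT (Belady) simulation (capacity=5):
  1. access M: MISS. Cache: [M]
  2. access E: MISS. Cache: [M E]
  3. access M: HIT. Next use of M: step 4. Cache: [M E]
  4. access M: HIT. Next use of M: step 5. Cache: [M E]
  5. access M: HIT. Next use of M: step 7. Cache: [M E]
  6. access Z: MISS. Cache: [M E Z]
  7. access M: HIT. Next use of M: step 9. Cache: [M E Z]
  8. access A: MISS. Cache: [M E Z A]
  9. access M: HIT. Next use of M: step 18. Cache: [M E Z A]
  10. access Y: MISS. Cache: [M E Z A Y]
  11. access A: HIT. Next use of A: step 12. Cache: [M E Z A Y]
  12. access A: HIT. Next use of A: step 13. Cache: [M E Z A Y]
  13. access A: HIT. Next use of A: step 20. Cache: [M E Z A Y]
  14. access Z: HIT. Next use of Z: step 15. Cache: [M E Z A Y]
  15. access Z: HIT. Next use of Z: step 19. Cache: [M E Z A Y]
  16. access Y: HIT. Next use of Y: step 22. Cache: [M E Z A Y]
  17. access Q: MISS, evict E (next use: never). Cache: [M Z A Y Q]
  18. access M: HIT. Next use of M: never. Cache: [M Z A Y Q]
  19. access Z: HIT. Next use of Z: never. Cache: [M Z A Y Q]
  20. access A: HIT. Next use of A: never. Cache: [M Z A Y Q]
  21. access C: MISS, evict M (next use: never). Cache: [Z A Y Q C]
  22. access Y: HIT. Next use of Y: never. Cache: [Z A Y Q C]
  23. access I: MISS, evict Z (next use: never). Cache: [A Y Q C I]
Total: 15 hits, 8 misses, 3 evictions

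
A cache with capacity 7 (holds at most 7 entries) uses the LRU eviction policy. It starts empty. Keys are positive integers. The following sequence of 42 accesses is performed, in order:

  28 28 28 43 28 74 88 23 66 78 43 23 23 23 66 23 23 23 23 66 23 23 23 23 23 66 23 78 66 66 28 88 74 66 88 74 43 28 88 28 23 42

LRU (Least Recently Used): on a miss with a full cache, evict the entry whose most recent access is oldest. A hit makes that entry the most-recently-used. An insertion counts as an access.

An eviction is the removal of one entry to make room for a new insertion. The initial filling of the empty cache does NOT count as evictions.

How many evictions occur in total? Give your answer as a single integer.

LRU simulation (capacity=7):
  1. access 28: MISS. Cache (LRU->MRU): [28]
  2. access 28: HIT. Cache (LRU->MRU): [28]
  3. access 28: HIT. Cache (LRU->MRU): [28]
  4. access 43: MISS. Cache (LRU->MRU): [28 43]
  5. access 28: HIT. Cache (LRU->MRU): [43 28]
  6. access 74: MISS. Cache (LRU->MRU): [43 28 74]
  7. access 88: MISS. Cache (LRU->MRU): [43 28 74 88]
  8. access 23: MISS. Cache (LRU->MRU): [43 28 74 88 23]
  9. access 66: MISS. Cache (LRU->MRU): [43 28 74 88 23 66]
  10. access 78: MISS. Cache (LRU->MRU): [43 28 74 88 23 66 78]
  11. access 43: HIT. Cache (LRU->MRU): [28 74 88 23 66 78 43]
  12. access 23: HIT. Cache (LRU->MRU): [28 74 88 66 78 43 23]
  13. access 23: HIT. Cache (LRU->MRU): [28 74 88 66 78 43 23]
  14. access 23: HIT. Cache (LRU->MRU): [28 74 88 66 78 43 23]
  15. access 66: HIT. Cache (LRU->MRU): [28 74 88 78 43 23 66]
  16. access 23: HIT. Cache (LRU->MRU): [28 74 88 78 43 66 23]
  17. access 23: HIT. Cache (LRU->MRU): [28 74 88 78 43 66 23]
  18. access 23: HIT. Cache (LRU->MRU): [28 74 88 78 43 66 23]
  19. access 23: HIT. Cache (LRU->MRU): [28 74 88 78 43 66 23]
  20. access 66: HIT. Cache (LRU->MRU): [28 74 88 78 43 23 66]
  21. access 23: HIT. Cache (LRU->MRU): [28 74 88 78 43 66 23]
  22. access 23: HIT. Cache (LRU->MRU): [28 74 88 78 43 66 23]
  23. access 23: HIT. Cache (LRU->MRU): [28 74 88 78 43 66 23]
  24. access 23: HIT. Cache (LRU->MRU): [28 74 88 78 43 66 23]
  25. access 23: HIT. Cache (LRU->MRU): [28 74 88 78 43 66 23]
  26. access 66: HIT. Cache (LRU->MRU): [28 74 88 78 43 23 66]
  27. access 23: HIT. Cache (LRU->MRU): [28 74 88 78 43 66 23]
  28. access 78: HIT. Cache (LRU->MRU): [28 74 88 43 66 23 78]
  29. access 66: HIT. Cache (LRU->MRU): [28 74 88 43 23 78 66]
  30. access 66: HIT. Cache (LRU->MRU): [28 74 88 43 23 78 66]
  31. access 28: HIT. Cache (LRU->MRU): [74 88 43 23 78 66 28]
  32. access 88: HIT. Cache (LRU->MRU): [74 43 23 78 66 28 88]
  33. access 74: HIT. Cache (LRU->MRU): [43 23 78 66 28 88 74]
  34. access 66: HIT. Cache (LRU->MRU): [43 23 78 28 88 74 66]
  35. access 88: HIT. Cache (LRU->MRU): [43 23 78 28 74 66 88]
  36. access 74: HIT. Cache (LRU->MRU): [43 23 78 28 66 88 74]
  37. access 43: HIT. Cache (LRU->MRU): [23 78 28 66 88 74 43]
  38. access 28: HIT. Cache (LRU->MRU): [23 78 66 88 74 43 28]
  39. access 88: HIT. Cache (LRU->MRU): [23 78 66 74 43 28 88]
  40. access 28: HIT. Cache (LRU->MRU): [23 78 66 74 43 88 28]
  41. access 23: HIT. Cache (LRU->MRU): [78 66 74 43 88 28 23]
  42. access 42: MISS, evict 78. Cache (LRU->MRU): [66 74 43 88 28 23 42]
Total: 34 hits, 8 misses, 1 evictions

Answer: 1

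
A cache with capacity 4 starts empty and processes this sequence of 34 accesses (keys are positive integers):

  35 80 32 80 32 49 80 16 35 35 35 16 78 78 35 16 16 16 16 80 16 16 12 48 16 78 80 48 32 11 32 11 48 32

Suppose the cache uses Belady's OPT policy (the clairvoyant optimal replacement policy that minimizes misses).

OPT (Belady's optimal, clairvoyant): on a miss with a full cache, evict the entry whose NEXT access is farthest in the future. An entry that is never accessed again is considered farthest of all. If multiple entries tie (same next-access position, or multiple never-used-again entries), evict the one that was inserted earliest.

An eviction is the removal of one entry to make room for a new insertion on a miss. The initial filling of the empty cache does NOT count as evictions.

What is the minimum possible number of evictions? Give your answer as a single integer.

Answer: 6

Derivation:
OPT (Belady) simulation (capacity=4):
  1. access 35: MISS. Cache: [35]
  2. access 80: MISS. Cache: [35 80]
  3. access 32: MISS. Cache: [35 80 32]
  4. access 80: HIT. Next use of 80: step 7. Cache: [35 80 32]
  5. access 32: HIT. Next use of 32: step 29. Cache: [35 80 32]
  6. access 49: MISS. Cache: [35 80 32 49]
  7. access 80: HIT. Next use of 80: step 20. Cache: [35 80 32 49]
  8. access 16: MISS, evict 49 (next use: never). Cache: [35 80 32 16]
  9. access 35: HIT. Next use of 35: step 10. Cache: [35 80 32 16]
  10. access 35: HIT. Next use of 35: step 11. Cache: [35 80 32 16]
  11. access 35: HIT. Next use of 35: step 15. Cache: [35 80 32 16]
  12. access 16: HIT. Next use of 16: step 16. Cache: [35 80 32 16]
  13. access 78: MISS, evict 32 (next use: step 29). Cache: [35 80 16 78]
  14. access 78: HIT. Next use of 78: step 26. Cache: [35 80 16 78]
  15. access 35: HIT. Next use of 35: never. Cache: [35 80 16 78]
  16. access 16: HIT. Next use of 16: step 17. Cache: [35 80 16 78]
  17. access 16: HIT. Next use of 16: step 18. Cache: [35 80 16 78]
  18. access 16: HIT. Next use of 16: step 19. Cache: [35 80 16 78]
  19. access 16: HIT. Next use of 16: step 21. Cache: [35 80 16 78]
  20. access 80: HIT. Next use of 80: step 27. Cache: [35 80 16 78]
  21. access 16: HIT. Next use of 16: step 22. Cache: [35 80 16 78]
  22. access 16: HIT. Next use of 16: step 25. Cache: [35 80 16 78]
  23. access 12: MISS, evict 35 (next use: never). Cache: [80 16 78 12]
  24. access 48: MISS, evict 12 (next use: never). Cache: [80 16 78 48]
  25. access 16: HIT. Next use of 16: never. Cache: [80 16 78 48]
  26. access 78: HIT. Next use of 78: never. Cache: [80 16 78 48]
  27. access 80: HIT. Next use of 80: never. Cache: [80 16 78 48]
  28. access 48: HIT. Next use of 48: step 33. Cache: [80 16 78 48]
  29. access 32: MISS, evict 80 (next use: never). Cache: [16 78 48 32]
  30. access 11: MISS, evict 16 (next use: never). Cache: [78 48 32 11]
  31. access 32: HIT. Next use of 32: step 34. Cache: [78 48 32 11]
  32. access 11: HIT. Next use of 11: never. Cache: [78 48 32 11]
  33. access 48: HIT. Next use of 48: never. Cache: [78 48 32 11]
  34. access 32: HIT. Next use of 32: never. Cache: [78 48 32 11]
Total: 24 hits, 10 misses, 6 evictions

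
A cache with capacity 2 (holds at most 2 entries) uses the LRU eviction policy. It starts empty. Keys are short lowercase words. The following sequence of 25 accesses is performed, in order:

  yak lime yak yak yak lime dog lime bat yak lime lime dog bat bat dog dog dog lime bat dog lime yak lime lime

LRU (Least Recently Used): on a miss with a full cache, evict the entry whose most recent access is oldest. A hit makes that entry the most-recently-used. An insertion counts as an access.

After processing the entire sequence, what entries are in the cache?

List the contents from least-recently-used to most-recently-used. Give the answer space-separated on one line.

Answer: yak lime

Derivation:
LRU simulation (capacity=2):
  1. access yak: MISS. Cache (LRU->MRU): [yak]
  2. access lime: MISS. Cache (LRU->MRU): [yak lime]
  3. access yak: HIT. Cache (LRU->MRU): [lime yak]
  4. access yak: HIT. Cache (LRU->MRU): [lime yak]
  5. access yak: HIT. Cache (LRU->MRU): [lime yak]
  6. access lime: HIT. Cache (LRU->MRU): [yak lime]
  7. access dog: MISS, evict yak. Cache (LRU->MRU): [lime dog]
  8. access lime: HIT. Cache (LRU->MRU): [dog lime]
  9. access bat: MISS, evict dog. Cache (LRU->MRU): [lime bat]
  10. access yak: MISS, evict lime. Cache (LRU->MRU): [bat yak]
  11. access lime: MISS, evict bat. Cache (LRU->MRU): [yak lime]
  12. access lime: HIT. Cache (LRU->MRU): [yak lime]
  13. access dog: MISS, evict yak. Cache (LRU->MRU): [lime dog]
  14. access bat: MISS, evict lime. Cache (LRU->MRU): [dog bat]
  15. access bat: HIT. Cache (LRU->MRU): [dog bat]
  16. access dog: HIT. Cache (LRU->MRU): [bat dog]
  17. access dog: HIT. Cache (LRU->MRU): [bat dog]
  18. access dog: HIT. Cache (LRU->MRU): [bat dog]
  19. access lime: MISS, evict bat. Cache (LRU->MRU): [dog lime]
  20. access bat: MISS, evict dog. Cache (LRU->MRU): [lime bat]
  21. access dog: MISS, evict lime. Cache (LRU->MRU): [bat dog]
  22. access lime: MISS, evict bat. Cache (LRU->MRU): [dog lime]
  23. access yak: MISS, evict dog. Cache (LRU->MRU): [lime yak]
  24. access lime: HIT. Cache (LRU->MRU): [yak lime]
  25. access lime: HIT. Cache (LRU->MRU): [yak lime]
Total: 12 hits, 13 misses, 11 evictions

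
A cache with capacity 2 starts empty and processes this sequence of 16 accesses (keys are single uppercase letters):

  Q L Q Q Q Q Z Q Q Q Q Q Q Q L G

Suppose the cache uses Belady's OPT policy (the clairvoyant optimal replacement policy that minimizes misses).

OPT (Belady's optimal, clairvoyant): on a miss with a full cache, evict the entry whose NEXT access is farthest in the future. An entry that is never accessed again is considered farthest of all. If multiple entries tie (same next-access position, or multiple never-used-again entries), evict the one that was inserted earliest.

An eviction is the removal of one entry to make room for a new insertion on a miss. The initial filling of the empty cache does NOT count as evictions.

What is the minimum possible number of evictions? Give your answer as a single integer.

OPT (Belady) simulation (capacity=2):
  1. access Q: MISS. Cache: [Q]
  2. access L: MISS. Cache: [Q L]
  3. access Q: HIT. Next use of Q: step 4. Cache: [Q L]
  4. access Q: HIT. Next use of Q: step 5. Cache: [Q L]
  5. access Q: HIT. Next use of Q: step 6. Cache: [Q L]
  6. access Q: HIT. Next use of Q: step 8. Cache: [Q L]
  7. access Z: MISS, evict L (next use: step 15). Cache: [Q Z]
  8. access Q: HIT. Next use of Q: step 9. Cache: [Q Z]
  9. access Q: HIT. Next use of Q: step 10. Cache: [Q Z]
  10. access Q: HIT. Next use of Q: step 11. Cache: [Q Z]
  11. access Q: HIT. Next use of Q: step 12. Cache: [Q Z]
  12. access Q: HIT. Next use of Q: step 13. Cache: [Q Z]
  13. access Q: HIT. Next use of Q: step 14. Cache: [Q Z]
  14. access Q: HIT. Next use of Q: never. Cache: [Q Z]
  15. access L: MISS, evict Q (next use: never). Cache: [Z L]
  16. access G: MISS, evict Z (next use: never). Cache: [L G]
Total: 11 hits, 5 misses, 3 evictions

Answer: 3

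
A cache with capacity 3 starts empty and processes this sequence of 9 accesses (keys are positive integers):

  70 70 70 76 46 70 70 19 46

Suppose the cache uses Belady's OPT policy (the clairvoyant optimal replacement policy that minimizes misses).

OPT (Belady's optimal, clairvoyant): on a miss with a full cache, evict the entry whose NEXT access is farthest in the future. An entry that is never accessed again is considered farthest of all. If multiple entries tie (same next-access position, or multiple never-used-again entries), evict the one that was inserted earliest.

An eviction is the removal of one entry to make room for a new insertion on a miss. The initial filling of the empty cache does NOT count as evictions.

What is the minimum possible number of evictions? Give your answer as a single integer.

Answer: 1

Derivation:
OPT (Belady) simulation (capacity=3):
  1. access 70: MISS. Cache: [70]
  2. access 70: HIT. Next use of 70: step 3. Cache: [70]
  3. access 70: HIT. Next use of 70: step 6. Cache: [70]
  4. access 76: MISS. Cache: [70 76]
  5. access 46: MISS. Cache: [70 76 46]
  6. access 70: HIT. Next use of 70: step 7. Cache: [70 76 46]
  7. access 70: HIT. Next use of 70: never. Cache: [70 76 46]
  8. access 19: MISS, evict 70 (next use: never). Cache: [76 46 19]
  9. access 46: HIT. Next use of 46: never. Cache: [76 46 19]
Total: 5 hits, 4 misses, 1 evictions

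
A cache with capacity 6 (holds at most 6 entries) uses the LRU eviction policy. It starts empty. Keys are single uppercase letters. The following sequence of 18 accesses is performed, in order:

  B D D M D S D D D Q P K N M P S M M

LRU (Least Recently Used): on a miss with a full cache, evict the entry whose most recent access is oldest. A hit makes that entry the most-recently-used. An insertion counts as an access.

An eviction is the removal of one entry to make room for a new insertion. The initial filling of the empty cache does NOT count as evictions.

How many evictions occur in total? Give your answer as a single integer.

LRU simulation (capacity=6):
  1. access B: MISS. Cache (LRU->MRU): [B]
  2. access D: MISS. Cache (LRU->MRU): [B D]
  3. access D: HIT. Cache (LRU->MRU): [B D]
  4. access M: MISS. Cache (LRU->MRU): [B D M]
  5. access D: HIT. Cache (LRU->MRU): [B M D]
  6. access S: MISS. Cache (LRU->MRU): [B M D S]
  7. access D: HIT. Cache (LRU->MRU): [B M S D]
  8. access D: HIT. Cache (LRU->MRU): [B M S D]
  9. access D: HIT. Cache (LRU->MRU): [B M S D]
  10. access Q: MISS. Cache (LRU->MRU): [B M S D Q]
  11. access P: MISS. Cache (LRU->MRU): [B M S D Q P]
  12. access K: MISS, evict B. Cache (LRU->MRU): [M S D Q P K]
  13. access N: MISS, evict M. Cache (LRU->MRU): [S D Q P K N]
  14. access M: MISS, evict S. Cache (LRU->MRU): [D Q P K N M]
  15. access P: HIT. Cache (LRU->MRU): [D Q K N M P]
  16. access S: MISS, evict D. Cache (LRU->MRU): [Q K N M P S]
  17. access M: HIT. Cache (LRU->MRU): [Q K N P S M]
  18. access M: HIT. Cache (LRU->MRU): [Q K N P S M]
Total: 8 hits, 10 misses, 4 evictions

Answer: 4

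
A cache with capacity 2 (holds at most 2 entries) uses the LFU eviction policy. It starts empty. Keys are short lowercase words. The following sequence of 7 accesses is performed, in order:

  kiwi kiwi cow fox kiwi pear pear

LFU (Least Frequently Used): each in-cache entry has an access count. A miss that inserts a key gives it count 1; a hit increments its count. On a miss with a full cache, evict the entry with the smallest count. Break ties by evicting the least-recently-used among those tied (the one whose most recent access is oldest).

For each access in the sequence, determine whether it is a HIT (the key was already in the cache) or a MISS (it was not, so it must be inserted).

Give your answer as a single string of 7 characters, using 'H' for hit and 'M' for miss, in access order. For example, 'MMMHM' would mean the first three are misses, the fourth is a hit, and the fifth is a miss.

Answer: MHMMHMH

Derivation:
LFU simulation (capacity=2):
  1. access kiwi: MISS. Cache: [kiwi(c=1)]
  2. access kiwi: HIT, count now 2. Cache: [kiwi(c=2)]
  3. access cow: MISS. Cache: [cow(c=1) kiwi(c=2)]
  4. access fox: MISS, evict cow(c=1). Cache: [fox(c=1) kiwi(c=2)]
  5. access kiwi: HIT, count now 3. Cache: [fox(c=1) kiwi(c=3)]
  6. access pear: MISS, evict fox(c=1). Cache: [pear(c=1) kiwi(c=3)]
  7. access pear: HIT, count now 2. Cache: [pear(c=2) kiwi(c=3)]
Total: 3 hits, 4 misses, 2 evictions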